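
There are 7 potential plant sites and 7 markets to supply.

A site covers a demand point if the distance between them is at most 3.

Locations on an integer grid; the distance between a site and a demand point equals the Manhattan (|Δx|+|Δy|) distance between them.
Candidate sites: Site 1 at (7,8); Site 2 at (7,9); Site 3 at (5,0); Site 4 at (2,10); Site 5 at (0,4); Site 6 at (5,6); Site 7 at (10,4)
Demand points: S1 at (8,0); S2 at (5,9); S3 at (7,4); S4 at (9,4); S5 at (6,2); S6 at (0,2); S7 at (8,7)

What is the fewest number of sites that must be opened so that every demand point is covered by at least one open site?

Coverage sets (demand points within 3 of each site):
  Site 1: {S2, S7}
  Site 2: {S2, S7}
  Site 3: {S1, S5}
  Site 4: {}
  Site 5: {S6}
  Site 6: {S2}
  Site 7: {S3, S4}
No 3 sites suffice: every size-3 union leaves at least one demand point uncovered.
But {Site 1, Site 3, Site 5, Site 7} covers everything, so the minimum is 4.

4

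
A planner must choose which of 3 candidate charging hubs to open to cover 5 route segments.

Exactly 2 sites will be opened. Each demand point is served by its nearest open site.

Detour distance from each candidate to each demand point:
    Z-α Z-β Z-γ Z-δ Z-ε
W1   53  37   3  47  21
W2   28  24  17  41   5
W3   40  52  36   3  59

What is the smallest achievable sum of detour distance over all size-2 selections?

77

Open {W2, W3}.
  Z-α→W2 28, Z-β→W2 24, Z-γ→W2 17, Z-δ→W3 3, Z-ε→W2 5  ⇒ total 77.
Compare {W1, W2}: total 101.
Compare {W1, W3}: total 104.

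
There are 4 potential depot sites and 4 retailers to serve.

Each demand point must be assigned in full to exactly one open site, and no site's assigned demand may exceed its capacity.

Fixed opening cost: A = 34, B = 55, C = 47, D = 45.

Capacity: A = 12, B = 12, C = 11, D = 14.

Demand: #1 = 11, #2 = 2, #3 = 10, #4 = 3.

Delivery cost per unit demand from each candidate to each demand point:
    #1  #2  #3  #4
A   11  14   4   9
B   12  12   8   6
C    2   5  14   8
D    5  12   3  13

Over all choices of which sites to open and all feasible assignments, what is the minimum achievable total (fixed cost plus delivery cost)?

229

Open {A, C, D}; cheapest assignment that respects the capacities:
  A (cap 12, load 3): #4 — cost 3×9 = 27
  C (cap 11, load 11): #1 — cost 11×2 = 22
  D (cap 14, load 12): #2, #3 — cost 2×12 + 10×3 = 54
  Shipping 103, fixed 126 → total 229.
  Any other capacity-feasible assignment to {A, C, D} ships for at least 103.
Compare {A, B, C}: its best feasible assignment gives total 240.
Compare {A, D}: its best feasible assignment gives total 241.
Every other set of open sites that can feasibly serve all demand totals ≥ 240 even under its best assignment. Minimum: 229.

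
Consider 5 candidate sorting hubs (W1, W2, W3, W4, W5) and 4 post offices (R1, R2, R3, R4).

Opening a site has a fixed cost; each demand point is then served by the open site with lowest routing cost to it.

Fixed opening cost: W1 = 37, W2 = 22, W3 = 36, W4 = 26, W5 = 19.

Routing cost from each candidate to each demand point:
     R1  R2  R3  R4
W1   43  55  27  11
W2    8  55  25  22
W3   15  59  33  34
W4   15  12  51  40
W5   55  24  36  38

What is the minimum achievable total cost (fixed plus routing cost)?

115

Open {W2, W4}: assign each demand point to its cheapest open site.
  R1→W2 8, R2→W4 12, R3→W2 25, R4→W2 22
  routing cost 67, fixed 48 → total 115.
Compare {W2, W5}: routing cost 79 + fixed 41 = 120.
Compare {W1, W4}: routing cost 65 + fixed 63 = 128.
Compare {W2}: routing cost 110 + fixed 22 = 132.
All other subsets cost ≥ 120. Minimum total cost: 115.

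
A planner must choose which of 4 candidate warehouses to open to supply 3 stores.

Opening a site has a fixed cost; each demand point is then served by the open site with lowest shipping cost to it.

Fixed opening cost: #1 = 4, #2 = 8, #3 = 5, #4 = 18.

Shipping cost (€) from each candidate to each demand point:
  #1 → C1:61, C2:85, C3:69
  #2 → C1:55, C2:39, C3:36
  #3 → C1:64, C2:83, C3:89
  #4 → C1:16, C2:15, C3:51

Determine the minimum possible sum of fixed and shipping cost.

Open {#2, #4}: assign each demand point to its cheapest open site.
  C1→#4 16, C2→#4 15, C3→#2 36
  shipping cost 67, fixed 26 → total 93.
Compare {#1, #2, #4}: shipping cost 67 + fixed 30 = 97.
Compare {#2, #3, #4}: shipping cost 67 + fixed 31 = 98.
Compare {#4}: shipping cost 82 + fixed 18 = 100.
All other subsets cost ≥ 97. Minimum total cost: 93.

93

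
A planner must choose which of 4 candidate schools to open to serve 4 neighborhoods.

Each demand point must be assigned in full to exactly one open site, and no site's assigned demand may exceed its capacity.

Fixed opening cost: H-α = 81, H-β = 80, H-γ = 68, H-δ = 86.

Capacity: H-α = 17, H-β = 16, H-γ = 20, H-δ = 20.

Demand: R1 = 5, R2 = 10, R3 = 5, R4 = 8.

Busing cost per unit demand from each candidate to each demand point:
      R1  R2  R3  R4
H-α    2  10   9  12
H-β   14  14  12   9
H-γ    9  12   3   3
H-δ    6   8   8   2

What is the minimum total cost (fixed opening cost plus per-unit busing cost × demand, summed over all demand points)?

Open {H-α, H-γ}; cheapest assignment that respects the capacities:
  H-α (cap 17, load 15): R1, R2 — cost 5×2 + 10×10 = 110
  H-γ (cap 20, load 13): R3, R4 — cost 5×3 + 8×3 = 39
  Shipping 149, fixed 149 → total 298.
  Any other capacity-feasible assignment to {H-α, H-γ} ships for at least 149.
Compare {H-γ, H-δ}: its best feasible assignment gives total 303.
Compare {H-α, H-δ}: its best feasible assignment gives total 318.
Every other set of open sites that can feasibly serve all demand totals ≥ 303 even under its best assignment. Minimum: 298.

298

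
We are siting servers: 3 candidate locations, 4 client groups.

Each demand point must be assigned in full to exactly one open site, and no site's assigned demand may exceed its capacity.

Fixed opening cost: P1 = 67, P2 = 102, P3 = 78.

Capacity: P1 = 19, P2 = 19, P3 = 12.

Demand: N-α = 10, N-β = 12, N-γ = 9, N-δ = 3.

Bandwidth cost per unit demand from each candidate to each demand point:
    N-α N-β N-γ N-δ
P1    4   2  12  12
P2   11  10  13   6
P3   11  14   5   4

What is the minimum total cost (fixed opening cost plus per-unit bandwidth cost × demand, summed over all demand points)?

Open {P1, P2, P3}; cheapest assignment that respects the capacities:
  P1 (cap 19, load 12): N-β — cost 12×2 = 24
  P2 (cap 19, load 10): N-α — cost 10×11 = 110
  P3 (cap 12, load 12): N-γ, N-δ — cost 9×5 + 3×4 = 57
  Shipping 191, fixed 247 → total 438.
  Any other capacity-feasible assignment to {P1, P2, P3} ships for at least 191.
Compare {P1, P2}: its best feasible assignment gives total 455.
Every other set of open sites that can feasibly serve all demand totals ≥ 455 even under its best assignment. Minimum: 438.

438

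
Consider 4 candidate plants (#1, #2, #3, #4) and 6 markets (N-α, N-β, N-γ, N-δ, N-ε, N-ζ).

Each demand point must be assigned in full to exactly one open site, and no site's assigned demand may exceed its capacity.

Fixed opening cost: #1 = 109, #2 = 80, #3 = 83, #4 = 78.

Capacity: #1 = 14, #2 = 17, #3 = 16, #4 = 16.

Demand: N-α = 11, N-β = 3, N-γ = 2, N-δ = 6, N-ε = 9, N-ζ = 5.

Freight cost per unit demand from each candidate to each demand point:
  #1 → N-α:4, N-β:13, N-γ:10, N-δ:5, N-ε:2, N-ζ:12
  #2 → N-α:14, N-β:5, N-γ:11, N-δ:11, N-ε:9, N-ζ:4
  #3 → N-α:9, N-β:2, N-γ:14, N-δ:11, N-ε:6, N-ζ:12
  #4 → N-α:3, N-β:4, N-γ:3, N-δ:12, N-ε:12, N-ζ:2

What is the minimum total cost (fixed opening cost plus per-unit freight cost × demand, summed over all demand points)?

422

Open {#1, #2, #4}; cheapest assignment that respects the capacities:
  #1 (cap 14, load 9): N-ε — cost 9×2 = 18
  #2 (cap 17, load 11): N-δ, N-ζ — cost 6×11 + 5×4 = 86
  #4 (cap 16, load 16): N-α, N-β, N-γ — cost 11×3 + 3×4 + 2×3 = 51
  Shipping 155, fixed 267 → total 422.
  Any other capacity-feasible assignment to {#1, #2, #4} ships for at least 155.
Compare {#1, #3, #4}: its best feasible assignment gives total 423.
Compare {#2, #3, #4}: its best feasible assignment gives total 426.
Every other set of open sites that can feasibly serve all demand totals ≥ 423 even under its best assignment. Minimum: 422.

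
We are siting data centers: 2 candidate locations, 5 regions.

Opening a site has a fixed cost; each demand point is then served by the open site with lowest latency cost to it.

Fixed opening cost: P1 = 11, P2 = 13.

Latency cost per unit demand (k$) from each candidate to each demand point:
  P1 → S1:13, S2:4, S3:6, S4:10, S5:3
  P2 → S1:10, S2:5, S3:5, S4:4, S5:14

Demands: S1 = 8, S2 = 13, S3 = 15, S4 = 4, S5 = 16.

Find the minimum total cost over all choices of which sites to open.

295

Open {P1, P2}: assign each demand point to its cheapest open site.
  S1→P2 8×10=80, S2→P1 13×4=52, S3→P2 15×5=75, S4→P2 4×4=16, S5→P1 16×3=48
  latency cost 271, fixed 24 → total 295.
Compare {P1}: latency cost 334 + fixed 11 = 345.
Compare {P2}: latency cost 460 + fixed 13 = 473.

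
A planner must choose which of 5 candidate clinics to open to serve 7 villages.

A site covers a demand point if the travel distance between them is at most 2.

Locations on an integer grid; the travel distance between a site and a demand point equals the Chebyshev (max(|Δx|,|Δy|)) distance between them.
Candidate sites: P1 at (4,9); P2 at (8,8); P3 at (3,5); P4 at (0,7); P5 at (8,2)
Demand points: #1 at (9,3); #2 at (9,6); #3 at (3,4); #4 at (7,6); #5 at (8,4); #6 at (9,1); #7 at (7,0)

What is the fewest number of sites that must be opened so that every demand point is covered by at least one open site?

Coverage sets (demand points within 2 of each site):
  P1: {}
  P2: {#2, #4}
  P3: {#3}
  P4: {}
  P5: {#1, #5, #6, #7}
No 2 sites suffice: every size-2 union leaves at least one demand point uncovered.
But {P2, P3, P5} covers everything, so the minimum is 3.

3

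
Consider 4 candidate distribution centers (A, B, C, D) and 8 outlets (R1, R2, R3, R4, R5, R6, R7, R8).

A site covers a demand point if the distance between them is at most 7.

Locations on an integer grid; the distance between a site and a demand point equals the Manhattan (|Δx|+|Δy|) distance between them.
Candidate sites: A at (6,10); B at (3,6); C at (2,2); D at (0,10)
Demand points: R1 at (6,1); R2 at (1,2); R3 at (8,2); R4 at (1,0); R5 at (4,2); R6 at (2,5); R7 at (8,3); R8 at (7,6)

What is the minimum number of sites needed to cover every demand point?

Coverage sets (demand points within 7 of each site):
  A: {R8}
  B: {R2, R5, R6, R8}
  C: {R1, R2, R3, R4, R5, R6, R7}
  D: {R6}
No single site covers all 8 demand points.
But {A, C} covers everything, so the minimum is 2.

2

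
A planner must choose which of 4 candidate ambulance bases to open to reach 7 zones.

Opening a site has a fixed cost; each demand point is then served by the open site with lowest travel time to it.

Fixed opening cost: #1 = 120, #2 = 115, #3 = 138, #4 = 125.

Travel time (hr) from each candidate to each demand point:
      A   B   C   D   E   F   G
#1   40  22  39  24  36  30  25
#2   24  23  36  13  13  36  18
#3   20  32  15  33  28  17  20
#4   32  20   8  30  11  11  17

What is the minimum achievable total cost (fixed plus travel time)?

Open {#4}: assign each demand point to its cheapest open site.
  A→#4 32, B→#4 20, C→#4 8, D→#4 30, E→#4 11, F→#4 11, G→#4 17
  travel time 129, fixed 125 → total 254.
Compare {#2}: travel time 163 + fixed 115 = 278.
Compare {#3}: travel time 165 + fixed 138 = 303.
Compare {#1}: travel time 216 + fixed 120 = 336.
All other subsets cost ≥ 278. Minimum total cost: 254.

254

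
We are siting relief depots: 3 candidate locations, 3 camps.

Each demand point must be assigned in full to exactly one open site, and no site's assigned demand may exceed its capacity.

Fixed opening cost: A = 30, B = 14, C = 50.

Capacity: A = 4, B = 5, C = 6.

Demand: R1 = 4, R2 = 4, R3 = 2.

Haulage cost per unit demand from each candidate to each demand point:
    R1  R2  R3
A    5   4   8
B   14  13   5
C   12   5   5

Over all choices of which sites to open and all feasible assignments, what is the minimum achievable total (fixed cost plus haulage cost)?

Open {A, C}; cheapest assignment that respects the capacities:
  A (cap 4, load 4): R1 — cost 4×5 = 20
  C (cap 6, load 6): R2, R3 — cost 4×5 + 2×5 = 30
  Shipping 50, fixed 80 → total 130.
  Any other capacity-feasible assignment to {A, C} ships for at least 50.
Compare {A, B, C}: its best feasible assignment gives total 144.
Compare {B, C}: its best feasible assignment gives total 150.
Every other set of open sites that can feasibly serve all demand totals ≥ 144 even under its best assignment. Minimum: 130.

130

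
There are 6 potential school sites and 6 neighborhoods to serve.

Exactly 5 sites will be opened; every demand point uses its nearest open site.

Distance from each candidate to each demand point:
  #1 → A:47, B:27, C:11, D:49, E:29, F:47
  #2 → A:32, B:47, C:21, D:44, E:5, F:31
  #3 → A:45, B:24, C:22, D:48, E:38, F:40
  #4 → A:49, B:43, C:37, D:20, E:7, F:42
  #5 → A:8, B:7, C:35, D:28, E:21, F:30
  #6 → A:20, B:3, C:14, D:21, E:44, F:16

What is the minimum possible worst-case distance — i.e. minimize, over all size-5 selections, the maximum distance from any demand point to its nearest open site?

Open {#1, #2, #3, #4, #6}.
  Farthest demand point is A at distance 20 (to #6); all others are ≤ 20.
With {#1, #2, #4, #5, #6} the worst case is 20.
With {#1, #3, #4, #5, #6} the worst case is 20.
No size-5 selection achieves below 20.

20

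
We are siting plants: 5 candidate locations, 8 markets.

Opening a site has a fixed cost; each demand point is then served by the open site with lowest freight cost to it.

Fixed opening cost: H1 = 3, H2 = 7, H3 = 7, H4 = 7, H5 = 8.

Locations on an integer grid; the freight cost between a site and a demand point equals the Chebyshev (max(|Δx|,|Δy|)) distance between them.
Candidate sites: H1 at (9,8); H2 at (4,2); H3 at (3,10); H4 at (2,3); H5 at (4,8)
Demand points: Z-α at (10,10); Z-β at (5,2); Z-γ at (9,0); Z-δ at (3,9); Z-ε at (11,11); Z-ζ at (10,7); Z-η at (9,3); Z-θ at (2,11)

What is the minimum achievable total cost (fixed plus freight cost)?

Open {H1, H2, H3}: assign each demand point to its cheapest open site.
  Z-α→H1 2, Z-β→H2 1, Z-γ→H2 5, Z-δ→H3 1, Z-ε→H1 3, Z-ζ→H1 1, Z-η→H1 5, Z-θ→H3 1
  freight cost 19, fixed 17 → total 36.
Compare {H1, H3}: freight cost 27 + fixed 10 = 37.
Compare {H1, H2, H5}: freight cost 21 + fixed 18 = 39.
Compare {H1, H2}: freight cost 30 + fixed 10 = 40.
All other subsets cost ≥ 37. Minimum total cost: 36.

36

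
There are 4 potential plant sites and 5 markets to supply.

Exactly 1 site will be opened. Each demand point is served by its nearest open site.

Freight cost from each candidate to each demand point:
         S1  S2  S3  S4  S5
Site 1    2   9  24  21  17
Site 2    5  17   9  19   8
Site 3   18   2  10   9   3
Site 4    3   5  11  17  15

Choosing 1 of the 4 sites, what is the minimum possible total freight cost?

42

Open {Site 3}.
  S1→Site 3 18, S2→Site 3 2, S3→Site 3 10, S4→Site 3 9, S5→Site 3 3  ⇒ total 42.
Compare {Site 4}: total 51.
Compare {Site 2}: total 58.
No size-1 selection does better; minimum is 42.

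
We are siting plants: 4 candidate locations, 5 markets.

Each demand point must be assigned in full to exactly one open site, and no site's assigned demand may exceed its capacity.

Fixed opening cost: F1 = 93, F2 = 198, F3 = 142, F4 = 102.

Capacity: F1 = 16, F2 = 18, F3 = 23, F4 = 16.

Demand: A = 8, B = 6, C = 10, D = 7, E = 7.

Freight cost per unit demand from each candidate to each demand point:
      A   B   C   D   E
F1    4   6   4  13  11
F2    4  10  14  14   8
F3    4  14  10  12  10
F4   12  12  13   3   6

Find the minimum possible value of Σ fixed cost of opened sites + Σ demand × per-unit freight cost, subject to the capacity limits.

497

Open {F1, F3}; cheapest assignment that respects the capacities:
  F1 (cap 16, load 16): B, C — cost 6×6 + 10×4 = 76
  F3 (cap 23, load 22): A, D, E — cost 8×4 + 7×12 + 7×10 = 186
  Shipping 262, fixed 235 → total 497.
  Any other capacity-feasible assignment to {F1, F3} ships for at least 262.
Compare {F1, F3, F4}: its best feasible assignment gives total 508.
Compare {F1, F2, F4}: its best feasible assignment gives total 564.
Every other set of open sites that can feasibly serve all demand totals ≥ 508 even under its best assignment. Minimum: 497.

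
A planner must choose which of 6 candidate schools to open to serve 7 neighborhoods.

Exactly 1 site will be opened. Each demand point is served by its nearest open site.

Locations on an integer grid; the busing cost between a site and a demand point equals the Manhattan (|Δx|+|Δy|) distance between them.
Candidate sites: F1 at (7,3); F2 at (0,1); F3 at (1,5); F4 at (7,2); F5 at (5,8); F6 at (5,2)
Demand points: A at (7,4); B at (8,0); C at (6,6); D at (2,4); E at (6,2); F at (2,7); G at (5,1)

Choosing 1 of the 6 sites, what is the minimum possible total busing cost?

29

Open {F6}.
  A→F6 4, B→F6 5, C→F6 5, D→F6 5, E→F6 1, F→F6 8, G→F6 1  ⇒ total 29.
Compare {F1}: total 30.
Compare {F4}: total 31.
No size-1 selection does better; minimum is 29.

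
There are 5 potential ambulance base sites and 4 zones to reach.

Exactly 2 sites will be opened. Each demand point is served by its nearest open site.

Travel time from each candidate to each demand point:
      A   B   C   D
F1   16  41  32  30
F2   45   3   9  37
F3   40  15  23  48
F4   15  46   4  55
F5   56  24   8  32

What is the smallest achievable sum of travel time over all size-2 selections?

Open {F1, F2}.
  A→F1 16, B→F2 3, C→F2 9, D→F1 30  ⇒ total 58.
Compare {F2, F4}: total 59.
Compare {F4, F5}: total 75.
No size-2 selection does better; minimum is 58.

58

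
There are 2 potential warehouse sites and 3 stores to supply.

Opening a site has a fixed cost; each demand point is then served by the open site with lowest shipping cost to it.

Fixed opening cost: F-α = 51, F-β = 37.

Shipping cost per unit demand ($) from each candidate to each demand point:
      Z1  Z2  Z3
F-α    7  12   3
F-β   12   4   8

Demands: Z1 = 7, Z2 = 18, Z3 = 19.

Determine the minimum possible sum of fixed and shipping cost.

Open {F-α, F-β}: assign each demand point to its cheapest open site.
  Z1→F-α 7×7=49, Z2→F-β 18×4=72, Z3→F-α 19×3=57
  shipping cost 178, fixed 88 → total 266.
Compare {F-β}: shipping cost 308 + fixed 37 = 345.
Compare {F-α}: shipping cost 322 + fixed 51 = 373.

266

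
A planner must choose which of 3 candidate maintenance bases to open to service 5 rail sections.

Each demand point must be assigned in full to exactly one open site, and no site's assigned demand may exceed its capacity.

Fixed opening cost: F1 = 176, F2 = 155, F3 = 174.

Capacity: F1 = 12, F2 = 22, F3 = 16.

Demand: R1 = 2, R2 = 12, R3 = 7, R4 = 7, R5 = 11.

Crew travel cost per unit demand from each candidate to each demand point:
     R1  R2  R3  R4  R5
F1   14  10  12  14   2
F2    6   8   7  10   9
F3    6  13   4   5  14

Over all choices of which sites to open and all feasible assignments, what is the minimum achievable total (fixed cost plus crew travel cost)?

698

Open {F1, F2, F3}; cheapest assignment that respects the capacities:
  F1 (cap 12, load 11): R5 — cost 11×2 = 22
  F2 (cap 22, load 14): R1, R2 — cost 2×6 + 12×8 = 108
  F3 (cap 16, load 14): R3, R4 — cost 7×4 + 7×5 = 63
  Shipping 193, fixed 505 → total 698.
  Any other capacity-feasible assignment to {F1, F2, F3} ships for at least 193.
Total demand is 39 and no other set of sites has combined capacity ≥ 39, so {F1, F2, F3} is the only feasible choice of open sites. Minimum: 698.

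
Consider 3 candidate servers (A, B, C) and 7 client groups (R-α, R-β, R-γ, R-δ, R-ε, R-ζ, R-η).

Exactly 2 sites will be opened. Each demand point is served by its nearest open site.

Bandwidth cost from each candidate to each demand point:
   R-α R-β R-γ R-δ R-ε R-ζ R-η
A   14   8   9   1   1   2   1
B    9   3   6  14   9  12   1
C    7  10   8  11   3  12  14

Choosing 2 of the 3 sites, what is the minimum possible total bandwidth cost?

Open {A, B}.
  R-α→B 9, R-β→B 3, R-γ→B 6, R-δ→A 1, R-ε→A 1, R-ζ→A 2, R-η→A 1  ⇒ total 23.
Compare {A, C}: total 28.
Compare {B, C}: total 43.

23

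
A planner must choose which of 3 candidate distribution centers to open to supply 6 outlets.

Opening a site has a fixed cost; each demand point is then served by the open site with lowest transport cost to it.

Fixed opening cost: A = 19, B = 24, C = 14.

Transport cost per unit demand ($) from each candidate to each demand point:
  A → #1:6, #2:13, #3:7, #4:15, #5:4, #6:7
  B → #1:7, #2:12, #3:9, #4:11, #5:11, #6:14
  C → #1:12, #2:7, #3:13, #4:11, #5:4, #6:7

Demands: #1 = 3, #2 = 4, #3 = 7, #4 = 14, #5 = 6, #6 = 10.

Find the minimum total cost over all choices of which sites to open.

376

Open {A, C}: assign each demand point to its cheapest open site.
  #1→A 3×6=18, #2→C 4×7=28, #3→A 7×7=49, #4→C 14×11=154, #5→A 6×4=24, #6→A 10×7=70
  transport cost 343, fixed 33 → total 376.
Compare {B, C}: transport cost 360 + fixed 38 = 398.
Compare {A, B, C}: transport cost 343 + fixed 57 = 400.
Compare {A, B}: transport cost 363 + fixed 43 = 406.
All other subsets cost ≥ 398. Minimum total cost: 376.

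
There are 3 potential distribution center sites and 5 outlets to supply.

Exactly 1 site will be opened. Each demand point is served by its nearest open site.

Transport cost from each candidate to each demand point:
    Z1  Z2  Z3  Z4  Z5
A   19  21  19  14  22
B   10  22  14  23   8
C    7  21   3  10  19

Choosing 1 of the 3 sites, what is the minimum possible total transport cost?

Open {C}.
  Z1→C 7, Z2→C 21, Z3→C 3, Z4→C 10, Z5→C 19  ⇒ total 60.
Compare {B}: total 77.
Compare {A}: total 95.

60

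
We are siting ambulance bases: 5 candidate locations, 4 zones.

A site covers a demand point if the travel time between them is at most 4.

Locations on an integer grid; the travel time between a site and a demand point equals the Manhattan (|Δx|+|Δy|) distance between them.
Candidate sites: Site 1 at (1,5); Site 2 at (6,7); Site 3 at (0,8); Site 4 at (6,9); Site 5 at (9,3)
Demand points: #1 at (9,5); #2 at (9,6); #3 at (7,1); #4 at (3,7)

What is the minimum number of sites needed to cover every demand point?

2

Coverage sets (demand points within 4 of each site):
  Site 1: {#4}
  Site 2: {#2, #4}
  Site 3: {#4}
  Site 4: {}
  Site 5: {#1, #2, #3}
No single site covers all 4 demand points.
But {Site 1, Site 5} covers everything, so the minimum is 2.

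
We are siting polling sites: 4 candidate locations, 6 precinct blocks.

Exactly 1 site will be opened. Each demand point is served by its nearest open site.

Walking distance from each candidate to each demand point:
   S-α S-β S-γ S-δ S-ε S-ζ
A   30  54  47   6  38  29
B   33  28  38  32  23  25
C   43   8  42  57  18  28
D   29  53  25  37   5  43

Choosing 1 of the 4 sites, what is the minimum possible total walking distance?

Open {B}.
  S-α→B 33, S-β→B 28, S-γ→B 38, S-δ→B 32, S-ε→B 23, S-ζ→B 25  ⇒ total 179.
Compare {D}: total 192.
Compare {C}: total 196.
No size-1 selection does better; minimum is 179.

179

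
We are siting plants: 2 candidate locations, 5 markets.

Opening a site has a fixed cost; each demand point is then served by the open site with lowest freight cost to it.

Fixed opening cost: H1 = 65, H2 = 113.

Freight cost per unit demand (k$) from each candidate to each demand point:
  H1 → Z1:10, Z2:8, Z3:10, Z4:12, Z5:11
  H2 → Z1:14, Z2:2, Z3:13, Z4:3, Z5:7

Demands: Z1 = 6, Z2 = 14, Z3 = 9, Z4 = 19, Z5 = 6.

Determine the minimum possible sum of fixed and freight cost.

441

Open {H2}: assign each demand point to its cheapest open site.
  Z1→H2 6×14=84, Z2→H2 14×2=28, Z3→H2 9×13=117, Z4→H2 19×3=57, Z5→H2 6×7=42
  freight cost 328, fixed 113 → total 441.
Compare {H1, H2}: freight cost 277 + fixed 178 = 455.
Compare {H1}: freight cost 556 + fixed 65 = 621.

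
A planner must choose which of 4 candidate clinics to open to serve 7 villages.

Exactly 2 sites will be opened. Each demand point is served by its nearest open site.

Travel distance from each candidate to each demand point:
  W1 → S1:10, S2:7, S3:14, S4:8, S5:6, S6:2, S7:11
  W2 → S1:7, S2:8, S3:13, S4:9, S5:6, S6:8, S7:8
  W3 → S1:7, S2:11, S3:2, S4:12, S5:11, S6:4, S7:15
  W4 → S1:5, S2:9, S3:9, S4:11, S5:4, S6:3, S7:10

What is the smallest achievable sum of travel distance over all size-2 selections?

Open {W1, W3}.
  S1→W3 7, S2→W1 7, S3→W3 2, S4→W1 8, S5→W1 6, S6→W1 2, S7→W1 11  ⇒ total 43.
Compare {W2, W3}: total 44.
Compare {W3, W4}: total 44.
No size-2 selection does better; minimum is 43.

43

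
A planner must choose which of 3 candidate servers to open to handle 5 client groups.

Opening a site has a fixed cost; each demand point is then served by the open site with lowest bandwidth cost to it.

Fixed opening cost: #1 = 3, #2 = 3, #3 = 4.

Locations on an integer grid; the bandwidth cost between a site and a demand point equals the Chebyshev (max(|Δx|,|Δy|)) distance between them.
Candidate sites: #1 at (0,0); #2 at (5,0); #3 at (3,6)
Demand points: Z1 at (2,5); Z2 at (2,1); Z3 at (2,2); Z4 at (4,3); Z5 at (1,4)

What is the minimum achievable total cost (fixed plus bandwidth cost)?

Open {#1, #3}: assign each demand point to its cheapest open site.
  Z1→#3 1, Z2→#1 2, Z3→#1 2, Z4→#3 3, Z5→#3 2
  bandwidth cost 10, fixed 7 → total 17.
Compare {#3}: bandwidth cost 15 + fixed 4 = 19.
Compare {#2, #3}: bandwidth cost 12 + fixed 7 = 19.
Compare {#1}: bandwidth cost 17 + fixed 3 = 20.
All other subsets cost ≥ 19. Minimum total cost: 17.

17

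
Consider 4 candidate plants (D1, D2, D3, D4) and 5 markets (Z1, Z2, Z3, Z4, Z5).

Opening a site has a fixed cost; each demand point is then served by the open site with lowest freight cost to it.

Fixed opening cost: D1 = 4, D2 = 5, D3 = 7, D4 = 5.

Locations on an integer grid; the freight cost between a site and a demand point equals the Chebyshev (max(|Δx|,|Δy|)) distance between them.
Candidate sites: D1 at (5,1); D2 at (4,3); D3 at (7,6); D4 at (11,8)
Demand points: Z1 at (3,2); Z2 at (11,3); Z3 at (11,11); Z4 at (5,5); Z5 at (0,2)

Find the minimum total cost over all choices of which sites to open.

25

Open {D2, D4}: assign each demand point to its cheapest open site.
  Z1→D2 1, Z2→D4 5, Z3→D4 3, Z4→D2 2, Z5→D2 4
  freight cost 15, fixed 10 → total 25.
Compare {D2}: freight cost 22 + fixed 5 = 27.
Compare {D1, D4}: freight cost 19 + fixed 9 = 28.
Compare {D2, D3}: freight cost 16 + fixed 12 = 28.
All other subsets cost ≥ 27. Minimum total cost: 25.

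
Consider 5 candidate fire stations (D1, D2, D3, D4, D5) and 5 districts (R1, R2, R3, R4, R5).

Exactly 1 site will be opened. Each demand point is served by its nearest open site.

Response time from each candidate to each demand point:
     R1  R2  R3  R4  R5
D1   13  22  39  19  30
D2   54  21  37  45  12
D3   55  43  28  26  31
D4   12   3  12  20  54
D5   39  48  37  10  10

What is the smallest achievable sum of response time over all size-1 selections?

Open {D4}.
  R1→D4 12, R2→D4 3, R3→D4 12, R4→D4 20, R5→D4 54  ⇒ total 101.
Compare {D1}: total 123.
Compare {D5}: total 144.
No size-1 selection does better; minimum is 101.

101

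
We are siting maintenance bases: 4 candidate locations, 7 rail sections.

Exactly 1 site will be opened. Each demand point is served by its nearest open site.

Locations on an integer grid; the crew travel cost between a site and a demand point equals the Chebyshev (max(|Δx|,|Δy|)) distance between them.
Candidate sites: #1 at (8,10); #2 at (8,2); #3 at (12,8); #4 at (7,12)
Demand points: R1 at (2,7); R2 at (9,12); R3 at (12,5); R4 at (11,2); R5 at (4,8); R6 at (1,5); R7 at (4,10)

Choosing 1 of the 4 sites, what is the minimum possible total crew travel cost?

Open {#1}.
  R1→#1 6, R2→#1 2, R3→#1 5, R4→#1 8, R5→#1 4, R6→#1 7, R7→#1 4  ⇒ total 36.
Compare {#4}: total 38.
Compare {#2}: total 44.
No size-1 selection does better; minimum is 36.

36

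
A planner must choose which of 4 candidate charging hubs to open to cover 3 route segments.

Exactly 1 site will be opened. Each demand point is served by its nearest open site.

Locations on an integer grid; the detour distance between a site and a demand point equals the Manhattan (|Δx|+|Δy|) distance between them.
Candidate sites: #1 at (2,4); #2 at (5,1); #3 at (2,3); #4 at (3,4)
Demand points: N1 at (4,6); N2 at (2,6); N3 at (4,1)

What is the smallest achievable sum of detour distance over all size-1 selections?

Open {#4}.
  N1→#4 3, N2→#4 3, N3→#4 4  ⇒ total 10.
Compare {#1}: total 11.
Compare {#3}: total 12.
No size-1 selection does better; minimum is 10.

10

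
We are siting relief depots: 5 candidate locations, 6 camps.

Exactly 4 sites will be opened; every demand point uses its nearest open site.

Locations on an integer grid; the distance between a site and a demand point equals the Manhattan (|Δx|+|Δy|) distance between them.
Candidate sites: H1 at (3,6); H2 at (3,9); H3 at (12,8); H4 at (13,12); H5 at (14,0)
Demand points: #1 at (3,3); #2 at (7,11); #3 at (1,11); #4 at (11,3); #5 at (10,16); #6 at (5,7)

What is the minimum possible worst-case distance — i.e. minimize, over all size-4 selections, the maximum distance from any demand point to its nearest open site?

7

Open {H1, H2, H3, H4}.
  Farthest demand point is #5 at distance 7 (to H4); all others are ≤ 7.
With {H1, H2, H4, H5} the worst case is 7.
With {H1, H3, H4, H5} the worst case is 7.
No size-4 selection achieves below 7.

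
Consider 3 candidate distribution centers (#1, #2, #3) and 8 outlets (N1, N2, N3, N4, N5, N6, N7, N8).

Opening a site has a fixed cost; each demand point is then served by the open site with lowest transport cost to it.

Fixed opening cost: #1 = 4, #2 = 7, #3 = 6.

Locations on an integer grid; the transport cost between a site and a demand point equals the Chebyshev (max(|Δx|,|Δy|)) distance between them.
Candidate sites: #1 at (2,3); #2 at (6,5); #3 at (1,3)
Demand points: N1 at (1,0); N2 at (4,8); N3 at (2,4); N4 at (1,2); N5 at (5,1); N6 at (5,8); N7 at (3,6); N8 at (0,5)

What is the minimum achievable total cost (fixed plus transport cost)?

Open {#1}: assign each demand point to its cheapest open site.
  N1→#1 3, N2→#1 5, N3→#1 1, N4→#1 1, N5→#1 3, N6→#1 5, N7→#1 3, N8→#1 2
  transport cost 23, fixed 4 → total 27.
Compare {#3}: transport cost 24 + fixed 6 = 30.
Compare {#1, #2}: transport cost 19 + fixed 11 = 30.
Compare {#1, #3}: transport cost 23 + fixed 10 = 33.
All other subsets cost ≥ 30. Minimum total cost: 27.

27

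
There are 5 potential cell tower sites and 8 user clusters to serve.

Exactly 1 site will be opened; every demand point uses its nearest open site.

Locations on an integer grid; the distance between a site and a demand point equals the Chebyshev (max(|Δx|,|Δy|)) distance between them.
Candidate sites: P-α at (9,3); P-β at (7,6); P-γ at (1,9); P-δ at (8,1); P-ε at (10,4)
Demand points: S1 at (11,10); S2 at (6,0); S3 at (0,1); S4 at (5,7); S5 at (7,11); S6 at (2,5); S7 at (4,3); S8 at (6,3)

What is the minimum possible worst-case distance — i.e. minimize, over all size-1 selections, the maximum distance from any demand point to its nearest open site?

7

Open {P-β}.
  Farthest demand point is S3 at distance 7 (to P-β); all others are ≤ 7.
With {P-α} the worst case is 9.
With {P-γ} the worst case is 10.
No size-1 selection achieves below 7.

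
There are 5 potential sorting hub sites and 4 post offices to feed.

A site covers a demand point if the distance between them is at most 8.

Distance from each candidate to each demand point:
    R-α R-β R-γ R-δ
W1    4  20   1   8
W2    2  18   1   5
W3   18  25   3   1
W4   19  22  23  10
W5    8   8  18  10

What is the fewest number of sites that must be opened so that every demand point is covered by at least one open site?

2

Coverage sets (demand points within 8 of each site):
  W1: {R-α, R-γ, R-δ}
  W2: {R-α, R-γ, R-δ}
  W3: {R-γ, R-δ}
  W4: {}
  W5: {R-α, R-β}
No single site covers all 4 demand points.
But {W1, W5} covers everything, so the minimum is 2.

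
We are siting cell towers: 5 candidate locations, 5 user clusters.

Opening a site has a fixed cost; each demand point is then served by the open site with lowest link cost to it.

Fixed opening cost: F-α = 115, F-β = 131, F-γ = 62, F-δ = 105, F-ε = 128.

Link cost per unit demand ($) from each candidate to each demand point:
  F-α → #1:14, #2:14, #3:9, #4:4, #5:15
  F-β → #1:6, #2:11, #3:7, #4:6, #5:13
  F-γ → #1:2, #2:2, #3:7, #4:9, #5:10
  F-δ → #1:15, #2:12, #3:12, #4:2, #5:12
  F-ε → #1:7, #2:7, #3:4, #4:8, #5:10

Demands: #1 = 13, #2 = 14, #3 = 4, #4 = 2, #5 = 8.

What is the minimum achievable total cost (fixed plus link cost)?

242

Open {F-γ}: assign each demand point to its cheapest open site.
  #1→F-γ 13×2=26, #2→F-γ 14×2=28, #3→F-γ 4×7=28, #4→F-γ 2×9=18, #5→F-γ 8×10=80
  link cost 180, fixed 62 → total 242.
Compare {F-γ, F-δ}: link cost 166 + fixed 167 = 333.
Compare {F-α, F-γ}: link cost 170 + fixed 177 = 347.
Compare {F-γ, F-ε}: link cost 166 + fixed 190 = 356.
All other subsets cost ≥ 333. Minimum total cost: 242.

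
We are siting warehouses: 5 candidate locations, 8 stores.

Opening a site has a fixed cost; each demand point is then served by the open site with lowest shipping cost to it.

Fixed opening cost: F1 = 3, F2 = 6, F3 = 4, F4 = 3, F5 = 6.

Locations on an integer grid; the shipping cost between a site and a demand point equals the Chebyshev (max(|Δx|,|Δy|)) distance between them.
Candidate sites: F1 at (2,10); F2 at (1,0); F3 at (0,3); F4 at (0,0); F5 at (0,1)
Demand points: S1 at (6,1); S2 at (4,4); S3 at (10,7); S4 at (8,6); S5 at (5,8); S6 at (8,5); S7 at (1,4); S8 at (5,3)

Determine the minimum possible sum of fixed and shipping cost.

46

Open {F1, F3}: assign each demand point to its cheapest open site.
  S1→F3 6, S2→F3 4, S3→F1 8, S4→F1 6, S5→F1 3, S6→F1 6, S7→F3 1, S8→F3 5
  shipping cost 39, fixed 7 → total 46.
Compare {F1, F4}: shipping cost 42 + fixed 6 = 48.
Compare {F1, F2}: shipping cost 40 + fixed 9 = 49.
Compare {F1, F3, F4}: shipping cost 39 + fixed 10 = 49.
All other subsets cost ≥ 48. Minimum total cost: 46.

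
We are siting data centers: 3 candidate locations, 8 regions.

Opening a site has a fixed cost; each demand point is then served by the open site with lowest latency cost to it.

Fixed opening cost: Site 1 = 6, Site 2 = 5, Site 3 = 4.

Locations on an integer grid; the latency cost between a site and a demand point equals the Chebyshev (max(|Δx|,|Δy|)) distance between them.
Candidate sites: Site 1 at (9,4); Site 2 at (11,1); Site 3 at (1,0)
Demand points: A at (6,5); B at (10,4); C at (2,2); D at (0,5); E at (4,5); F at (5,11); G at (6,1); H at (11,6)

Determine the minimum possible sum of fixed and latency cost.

Open {Site 1, Site 3}: assign each demand point to its cheapest open site.
  A→Site 1 3, B→Site 1 1, C→Site 3 2, D→Site 3 5, E→Site 1 5, F→Site 1 7, G→Site 1 3, H→Site 1 2
  latency cost 28, fixed 10 → total 38.
Compare {Site 1}: latency cost 37 + fixed 6 = 43.
Compare {Site 1, Site 2, Site 3}: latency cost 28 + fixed 15 = 43.
Compare {Site 1, Site 2}: latency cost 37 + fixed 11 = 48.
All other subsets cost ≥ 43. Minimum total cost: 38.

38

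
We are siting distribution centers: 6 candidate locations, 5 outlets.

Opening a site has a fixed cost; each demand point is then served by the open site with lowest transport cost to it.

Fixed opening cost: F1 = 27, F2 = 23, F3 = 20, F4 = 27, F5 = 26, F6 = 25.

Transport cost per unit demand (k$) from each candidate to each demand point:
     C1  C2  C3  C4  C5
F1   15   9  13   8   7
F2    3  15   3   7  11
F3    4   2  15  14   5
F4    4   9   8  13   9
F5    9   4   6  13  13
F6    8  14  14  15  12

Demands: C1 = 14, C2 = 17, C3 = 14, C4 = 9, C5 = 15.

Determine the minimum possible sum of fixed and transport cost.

Open {F2, F3}: assign each demand point to its cheapest open site.
  C1→F2 14×3=42, C2→F3 17×2=34, C3→F2 14×3=42, C4→F2 9×7=63, C5→F3 15×5=75
  transport cost 256, fixed 43 → total 299.
Compare {F2, F3, F6}: transport cost 256 + fixed 68 = 324.
Compare {F2, F3, F5}: transport cost 256 + fixed 69 = 325.
Compare {F1, F2, F3}: transport cost 256 + fixed 70 = 326.
All other subsets cost ≥ 324. Minimum total cost: 299.

299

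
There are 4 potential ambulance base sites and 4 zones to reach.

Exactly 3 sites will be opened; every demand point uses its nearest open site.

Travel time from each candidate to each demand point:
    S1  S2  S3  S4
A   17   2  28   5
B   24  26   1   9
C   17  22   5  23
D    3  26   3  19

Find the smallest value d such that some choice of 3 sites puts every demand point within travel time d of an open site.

Open {A, B, D}.
  Farthest demand point is S4 at travel time 5 (to A); all others are ≤ 5.
With {A, C, D} the worst case is 5.
With {A, B, C} the worst case is 17.
No size-3 selection achieves below 5.

5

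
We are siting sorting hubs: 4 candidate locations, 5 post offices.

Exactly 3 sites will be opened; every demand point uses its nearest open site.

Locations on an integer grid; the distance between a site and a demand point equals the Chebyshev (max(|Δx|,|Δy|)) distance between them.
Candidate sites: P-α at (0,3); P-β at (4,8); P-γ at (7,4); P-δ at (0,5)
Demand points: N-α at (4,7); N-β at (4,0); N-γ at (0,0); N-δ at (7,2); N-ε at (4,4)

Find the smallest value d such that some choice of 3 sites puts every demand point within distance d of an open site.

Open {P-α, P-β, P-γ}.
  Farthest demand point is N-β at distance 4 (to P-α); all others are ≤ 4.
With {P-α, P-γ, P-δ} the worst case is 4.
With {P-β, P-γ, P-δ} the worst case is 5.
No size-3 selection achieves below 4.

4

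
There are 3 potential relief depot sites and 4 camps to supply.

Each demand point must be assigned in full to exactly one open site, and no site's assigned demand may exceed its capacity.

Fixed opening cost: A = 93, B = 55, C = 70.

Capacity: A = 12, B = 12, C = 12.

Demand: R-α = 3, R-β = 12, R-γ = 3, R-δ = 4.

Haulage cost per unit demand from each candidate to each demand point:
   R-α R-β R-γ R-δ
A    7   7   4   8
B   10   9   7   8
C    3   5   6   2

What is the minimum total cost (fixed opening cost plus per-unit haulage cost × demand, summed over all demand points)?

Open {B, C}; cheapest assignment that respects the capacities:
  B (cap 12, load 10): R-α, R-γ, R-δ — cost 3×10 + 3×7 + 4×8 = 83
  C (cap 12, load 12): R-β — cost 12×5 = 60
  Shipping 143, fixed 125 → total 268.
  Any other capacity-feasible assignment to {B, C} ships for at least 143.
Compare {A, C}: its best feasible assignment gives total 282.
Compare {A, B}: its best feasible assignment gives total 315.
Every other set of open sites that can feasibly serve all demand totals ≥ 282 even under its best assignment. Minimum: 268.

268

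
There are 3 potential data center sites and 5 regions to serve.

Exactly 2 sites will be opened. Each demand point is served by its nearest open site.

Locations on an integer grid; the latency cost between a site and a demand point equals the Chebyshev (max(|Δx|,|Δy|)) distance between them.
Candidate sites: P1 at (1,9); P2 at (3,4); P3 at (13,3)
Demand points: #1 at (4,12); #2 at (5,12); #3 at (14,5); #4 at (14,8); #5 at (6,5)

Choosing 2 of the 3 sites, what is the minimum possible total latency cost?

Open {P1, P3}.
  #1→P1 3, #2→P1 4, #3→P3 2, #4→P3 5, #5→P1 5  ⇒ total 19.
Compare {P2, P3}: total 26.
Compare {P1, P2}: total 32.

19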